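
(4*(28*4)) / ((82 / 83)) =18592 / 41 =453.46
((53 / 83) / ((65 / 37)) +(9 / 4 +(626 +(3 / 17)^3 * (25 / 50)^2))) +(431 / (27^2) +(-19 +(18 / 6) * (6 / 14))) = 82709313217129 / 135258255405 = 611.49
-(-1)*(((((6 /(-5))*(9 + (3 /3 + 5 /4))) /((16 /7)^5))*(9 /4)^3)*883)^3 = -24924507662063691709723864849426767 /2417851639229258349412352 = -10308534757.74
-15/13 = -1.15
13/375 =0.03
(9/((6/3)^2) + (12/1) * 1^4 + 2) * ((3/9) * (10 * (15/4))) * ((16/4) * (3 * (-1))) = -4875/2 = -2437.50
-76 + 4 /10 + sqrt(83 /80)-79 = -773 /5 + sqrt(415) /20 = -153.58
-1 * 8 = -8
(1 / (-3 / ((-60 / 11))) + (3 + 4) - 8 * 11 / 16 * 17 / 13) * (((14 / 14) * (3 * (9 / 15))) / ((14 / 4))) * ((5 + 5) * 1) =8370 / 1001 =8.36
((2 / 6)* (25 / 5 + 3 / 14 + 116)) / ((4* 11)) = 1697 / 1848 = 0.92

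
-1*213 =-213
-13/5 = -2.60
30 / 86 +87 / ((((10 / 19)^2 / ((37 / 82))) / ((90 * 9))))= 4047463797 / 35260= 114789.10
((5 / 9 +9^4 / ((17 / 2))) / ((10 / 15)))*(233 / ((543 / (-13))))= -357976307 / 55386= -6463.30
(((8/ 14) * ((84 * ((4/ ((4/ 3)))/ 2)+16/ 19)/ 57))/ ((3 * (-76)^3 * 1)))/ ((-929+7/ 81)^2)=-878445/ 785012719621862816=-0.00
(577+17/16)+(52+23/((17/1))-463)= 168.42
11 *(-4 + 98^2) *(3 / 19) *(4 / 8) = 8336.84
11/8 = 1.38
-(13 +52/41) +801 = 32256/41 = 786.73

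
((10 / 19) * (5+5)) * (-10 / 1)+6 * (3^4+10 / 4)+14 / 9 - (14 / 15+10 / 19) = 383437 / 855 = 448.46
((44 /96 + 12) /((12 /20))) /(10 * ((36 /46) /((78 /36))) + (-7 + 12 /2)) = 447005 /56232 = 7.95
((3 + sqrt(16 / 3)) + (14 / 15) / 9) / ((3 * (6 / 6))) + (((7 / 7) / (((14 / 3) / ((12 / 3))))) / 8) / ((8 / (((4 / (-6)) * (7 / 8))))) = 4 * sqrt(3) / 9 + 53227 / 51840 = 1.80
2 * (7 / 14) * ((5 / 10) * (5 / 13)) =5 / 26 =0.19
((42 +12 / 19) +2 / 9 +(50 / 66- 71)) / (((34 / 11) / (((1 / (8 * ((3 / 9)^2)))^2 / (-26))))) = 0.43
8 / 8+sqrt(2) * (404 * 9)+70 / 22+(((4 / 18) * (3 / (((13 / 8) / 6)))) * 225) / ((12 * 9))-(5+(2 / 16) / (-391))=5784101 / 1341912+3636 * sqrt(2)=5146.39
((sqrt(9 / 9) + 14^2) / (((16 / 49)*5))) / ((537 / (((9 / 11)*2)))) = 28959 / 78760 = 0.37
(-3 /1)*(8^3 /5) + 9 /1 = -1491 /5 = -298.20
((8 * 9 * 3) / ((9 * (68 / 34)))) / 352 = 3 / 88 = 0.03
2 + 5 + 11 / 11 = 8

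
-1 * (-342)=342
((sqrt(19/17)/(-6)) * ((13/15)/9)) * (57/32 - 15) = 611 * sqrt(323)/48960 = 0.22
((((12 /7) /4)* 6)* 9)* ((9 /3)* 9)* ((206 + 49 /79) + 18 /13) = 934378254 /7189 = 129973.33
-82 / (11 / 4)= -328 / 11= -29.82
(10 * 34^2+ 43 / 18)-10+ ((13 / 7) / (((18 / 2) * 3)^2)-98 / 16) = 471364781 / 40824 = 11546.27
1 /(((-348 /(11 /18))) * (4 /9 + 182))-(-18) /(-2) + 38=33142117 /1142832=29.00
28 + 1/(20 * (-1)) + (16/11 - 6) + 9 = 7129/220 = 32.40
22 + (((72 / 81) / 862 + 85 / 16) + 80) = 6660307 / 62064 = 107.31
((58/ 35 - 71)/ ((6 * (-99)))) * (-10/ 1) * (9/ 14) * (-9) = 7281/ 1078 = 6.75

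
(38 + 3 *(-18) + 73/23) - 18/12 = -659/46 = -14.33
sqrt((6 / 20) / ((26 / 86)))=sqrt(16770) / 130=1.00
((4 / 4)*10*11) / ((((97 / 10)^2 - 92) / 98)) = 98000 / 19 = 5157.89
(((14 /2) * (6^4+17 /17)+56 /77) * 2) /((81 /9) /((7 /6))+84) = 699139 /3531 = 198.00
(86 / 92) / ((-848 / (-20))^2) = 1075 / 2067424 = 0.00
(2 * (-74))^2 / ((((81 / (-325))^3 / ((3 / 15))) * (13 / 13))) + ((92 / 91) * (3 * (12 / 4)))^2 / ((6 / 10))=-1244728040905760 / 4400862921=-282837.27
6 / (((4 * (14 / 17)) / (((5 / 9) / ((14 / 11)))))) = 935 / 1176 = 0.80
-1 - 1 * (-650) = 649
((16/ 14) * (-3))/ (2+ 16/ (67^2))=-17956/ 10493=-1.71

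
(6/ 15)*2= 4/ 5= 0.80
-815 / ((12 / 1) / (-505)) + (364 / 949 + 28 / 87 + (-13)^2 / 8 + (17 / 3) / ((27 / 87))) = 15701808829 / 457272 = 34338.01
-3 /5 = -0.60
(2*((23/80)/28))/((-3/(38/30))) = -437/50400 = -0.01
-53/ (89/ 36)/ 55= -1908/ 4895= -0.39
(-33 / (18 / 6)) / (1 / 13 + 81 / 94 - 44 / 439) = -5901038 / 449765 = -13.12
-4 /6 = -0.67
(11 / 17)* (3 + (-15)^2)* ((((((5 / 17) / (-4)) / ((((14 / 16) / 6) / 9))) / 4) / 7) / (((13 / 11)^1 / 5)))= -18621900 / 184093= -101.15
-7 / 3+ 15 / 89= -578 / 267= -2.16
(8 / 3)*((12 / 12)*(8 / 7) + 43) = 824 / 7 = 117.71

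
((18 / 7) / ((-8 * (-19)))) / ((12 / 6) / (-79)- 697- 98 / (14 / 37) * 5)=-711 / 83720840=-0.00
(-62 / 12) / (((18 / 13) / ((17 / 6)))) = -6851 / 648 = -10.57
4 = 4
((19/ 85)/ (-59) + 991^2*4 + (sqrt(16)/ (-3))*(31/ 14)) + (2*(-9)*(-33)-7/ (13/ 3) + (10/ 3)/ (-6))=16137164909129/ 4107285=3928912.87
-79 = -79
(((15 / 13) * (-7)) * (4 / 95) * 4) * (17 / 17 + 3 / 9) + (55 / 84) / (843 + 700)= -58052591 / 32014164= -1.81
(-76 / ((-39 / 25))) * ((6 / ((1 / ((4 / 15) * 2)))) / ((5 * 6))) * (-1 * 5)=-3040 / 117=-25.98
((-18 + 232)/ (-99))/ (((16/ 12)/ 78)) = -1391/ 11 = -126.45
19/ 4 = 4.75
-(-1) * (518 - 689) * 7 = -1197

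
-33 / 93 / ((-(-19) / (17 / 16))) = -187 / 9424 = -0.02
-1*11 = -11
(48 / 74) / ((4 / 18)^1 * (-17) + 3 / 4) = -864 / 4033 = -0.21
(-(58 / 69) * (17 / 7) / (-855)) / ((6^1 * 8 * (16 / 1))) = 0.00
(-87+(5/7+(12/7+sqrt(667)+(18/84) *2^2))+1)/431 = -0.13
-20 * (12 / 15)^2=-64 / 5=-12.80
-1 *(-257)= 257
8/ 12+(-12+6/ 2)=-25/ 3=-8.33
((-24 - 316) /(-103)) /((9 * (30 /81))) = 102 /103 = 0.99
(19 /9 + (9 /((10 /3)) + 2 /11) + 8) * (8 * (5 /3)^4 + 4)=854.00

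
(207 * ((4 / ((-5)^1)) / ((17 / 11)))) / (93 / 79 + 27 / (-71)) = -8514462 / 63325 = -134.46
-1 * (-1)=1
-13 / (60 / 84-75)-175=-6993 / 40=-174.82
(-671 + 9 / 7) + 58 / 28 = -9347 / 14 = -667.64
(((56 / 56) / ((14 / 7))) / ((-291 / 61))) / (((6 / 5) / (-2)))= 305 / 1746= 0.17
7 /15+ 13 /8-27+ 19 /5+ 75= 53.89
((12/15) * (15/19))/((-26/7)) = -42/247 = -0.17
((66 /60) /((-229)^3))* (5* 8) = -44 /12008989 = -0.00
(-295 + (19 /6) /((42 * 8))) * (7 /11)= -594701 /3168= -187.72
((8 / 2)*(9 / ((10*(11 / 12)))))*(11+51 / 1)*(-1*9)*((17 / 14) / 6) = -443.50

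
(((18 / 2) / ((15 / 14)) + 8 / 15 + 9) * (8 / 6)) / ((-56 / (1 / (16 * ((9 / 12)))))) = -269 / 7560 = -0.04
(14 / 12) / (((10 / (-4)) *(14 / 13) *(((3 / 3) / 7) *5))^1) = -91 / 150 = -0.61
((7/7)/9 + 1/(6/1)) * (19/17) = 95/306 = 0.31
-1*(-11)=11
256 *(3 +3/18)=2432/3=810.67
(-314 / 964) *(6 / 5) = -471 / 1205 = -0.39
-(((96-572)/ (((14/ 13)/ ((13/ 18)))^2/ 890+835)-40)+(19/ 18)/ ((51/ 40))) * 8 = 1548729106061120/ 4871176665093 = 317.94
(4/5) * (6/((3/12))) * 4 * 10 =768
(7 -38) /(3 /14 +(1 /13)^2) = -73346 /521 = -140.78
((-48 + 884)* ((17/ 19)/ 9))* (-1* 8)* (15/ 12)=-7480/ 9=-831.11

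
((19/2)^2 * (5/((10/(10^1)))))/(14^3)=1805/10976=0.16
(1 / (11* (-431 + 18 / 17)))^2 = 289 / 6463999201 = 0.00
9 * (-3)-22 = -49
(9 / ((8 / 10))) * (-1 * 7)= -315 / 4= -78.75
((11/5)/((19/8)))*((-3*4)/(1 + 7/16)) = -16896/2185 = -7.73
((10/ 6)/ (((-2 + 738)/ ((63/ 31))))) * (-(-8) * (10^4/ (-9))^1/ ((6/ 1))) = -43750/ 6417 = -6.82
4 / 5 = 0.80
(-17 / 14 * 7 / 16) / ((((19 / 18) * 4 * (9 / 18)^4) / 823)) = -125919 / 76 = -1656.83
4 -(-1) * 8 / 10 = 24 / 5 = 4.80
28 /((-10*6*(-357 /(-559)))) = -559 /765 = -0.73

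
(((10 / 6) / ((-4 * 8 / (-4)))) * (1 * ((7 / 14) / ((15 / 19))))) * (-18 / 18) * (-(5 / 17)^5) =59375 / 204459408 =0.00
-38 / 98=-19 / 49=-0.39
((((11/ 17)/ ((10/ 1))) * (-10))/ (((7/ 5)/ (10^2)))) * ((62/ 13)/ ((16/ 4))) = -85250/ 1547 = -55.11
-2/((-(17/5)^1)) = 0.59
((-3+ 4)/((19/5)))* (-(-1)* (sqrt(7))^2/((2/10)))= 175/19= 9.21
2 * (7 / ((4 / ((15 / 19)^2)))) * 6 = 4725 / 361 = 13.09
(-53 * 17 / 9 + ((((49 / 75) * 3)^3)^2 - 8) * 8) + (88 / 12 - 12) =284.77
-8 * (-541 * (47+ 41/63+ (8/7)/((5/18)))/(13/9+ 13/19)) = 335218748/3185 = 105249.21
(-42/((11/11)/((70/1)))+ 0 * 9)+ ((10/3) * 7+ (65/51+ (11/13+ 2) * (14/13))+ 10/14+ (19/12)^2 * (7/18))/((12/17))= -106649752879/36796032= -2898.40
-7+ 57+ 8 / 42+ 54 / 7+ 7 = 1363 / 21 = 64.90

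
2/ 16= 1/ 8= 0.12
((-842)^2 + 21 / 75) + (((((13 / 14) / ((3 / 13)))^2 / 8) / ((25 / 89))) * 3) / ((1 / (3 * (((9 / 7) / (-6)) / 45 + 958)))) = 6347576687251 / 8232000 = 771085.60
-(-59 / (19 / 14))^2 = -682276 / 361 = -1889.96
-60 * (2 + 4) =-360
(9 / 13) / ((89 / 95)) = 855 / 1157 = 0.74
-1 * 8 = -8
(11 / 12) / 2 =11 / 24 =0.46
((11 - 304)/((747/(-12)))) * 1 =1172/249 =4.71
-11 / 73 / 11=-0.01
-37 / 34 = -1.09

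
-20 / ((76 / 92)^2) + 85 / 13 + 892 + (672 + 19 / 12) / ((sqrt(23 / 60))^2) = 2626.40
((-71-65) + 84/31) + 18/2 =-3853/31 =-124.29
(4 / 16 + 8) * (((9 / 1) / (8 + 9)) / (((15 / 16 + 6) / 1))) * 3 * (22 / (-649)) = -2376 / 37111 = -0.06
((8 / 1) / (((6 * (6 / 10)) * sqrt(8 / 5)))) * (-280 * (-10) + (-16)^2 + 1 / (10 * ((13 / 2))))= 198641 * sqrt(10) / 117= 5368.87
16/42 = 8/21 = 0.38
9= 9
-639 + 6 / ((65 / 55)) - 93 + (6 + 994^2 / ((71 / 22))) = 3970604 / 13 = 305431.08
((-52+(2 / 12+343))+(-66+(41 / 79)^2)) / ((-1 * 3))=-8441677 / 112338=-75.15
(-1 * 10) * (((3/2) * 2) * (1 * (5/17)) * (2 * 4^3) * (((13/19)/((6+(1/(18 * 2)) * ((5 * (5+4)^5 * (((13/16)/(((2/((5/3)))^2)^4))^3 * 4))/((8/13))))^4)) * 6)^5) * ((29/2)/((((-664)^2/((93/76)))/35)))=-31020686177779929175898310026067920491289097688731198676985157266701103893413508095434413736753269345008997676178729165884884488349328057839267864844891295462159584403801638490748582546804846526318293568844314173422507411026941099420357814158331991394555278588636601120165201039488154647607621020520644248925957493134699943453792316429120413499005465898899744136220851825741652882800706991972706942976000/30570061884010795897045427096188937459837445051640363791382331998941394718761307625660472273545695381954423923040520721024510085832699817779053804533420525404899035789022163839589620418461650302311556647851436845260219003794785072719710718610976620399036601214915933150616633762786677399527221435440355873862103914446562784687633102354591772640385049194918595434358670296811094655471414584442363290500370062151353685593020239822121611004032708063489953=-0.00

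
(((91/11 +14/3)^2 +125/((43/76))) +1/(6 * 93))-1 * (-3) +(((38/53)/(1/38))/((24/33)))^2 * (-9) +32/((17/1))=-1131076199474581/92426695548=-12237.55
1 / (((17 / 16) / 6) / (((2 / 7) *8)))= 1536 / 119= 12.91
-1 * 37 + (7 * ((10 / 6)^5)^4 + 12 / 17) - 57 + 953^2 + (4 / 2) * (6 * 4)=65180432100058358 / 59275334817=1099621.49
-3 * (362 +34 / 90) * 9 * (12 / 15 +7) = -1907919 / 25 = -76316.76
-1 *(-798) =798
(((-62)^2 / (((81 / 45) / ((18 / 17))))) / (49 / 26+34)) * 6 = 1998880 / 5287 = 378.07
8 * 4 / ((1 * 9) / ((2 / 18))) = 32 / 81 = 0.40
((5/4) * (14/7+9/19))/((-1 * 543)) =-235/41268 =-0.01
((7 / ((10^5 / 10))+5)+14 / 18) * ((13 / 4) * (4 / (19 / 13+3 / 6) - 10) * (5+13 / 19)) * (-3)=4117338771 / 1615000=2549.44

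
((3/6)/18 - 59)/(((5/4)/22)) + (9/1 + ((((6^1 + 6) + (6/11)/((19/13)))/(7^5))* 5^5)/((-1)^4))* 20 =-811.90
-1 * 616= -616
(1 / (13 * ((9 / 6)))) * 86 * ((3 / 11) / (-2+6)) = 43 / 143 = 0.30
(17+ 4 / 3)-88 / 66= 17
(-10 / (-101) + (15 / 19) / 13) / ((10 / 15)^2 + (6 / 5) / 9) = 179325 / 648622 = 0.28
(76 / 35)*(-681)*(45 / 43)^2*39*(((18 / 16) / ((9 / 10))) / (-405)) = 2523105 / 12943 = 194.94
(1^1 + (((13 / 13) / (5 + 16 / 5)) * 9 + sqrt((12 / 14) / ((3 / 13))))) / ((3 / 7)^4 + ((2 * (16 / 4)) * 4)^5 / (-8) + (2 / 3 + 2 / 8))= -0.00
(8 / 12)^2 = 4 / 9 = 0.44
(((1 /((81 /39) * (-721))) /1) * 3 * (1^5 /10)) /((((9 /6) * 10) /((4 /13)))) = -2 /486675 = -0.00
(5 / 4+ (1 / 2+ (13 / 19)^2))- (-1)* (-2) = 315 / 1444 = 0.22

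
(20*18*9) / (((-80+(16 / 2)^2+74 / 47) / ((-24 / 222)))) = 24.28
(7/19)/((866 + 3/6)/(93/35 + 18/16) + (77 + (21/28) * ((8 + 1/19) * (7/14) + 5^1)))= 8472/7194641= 0.00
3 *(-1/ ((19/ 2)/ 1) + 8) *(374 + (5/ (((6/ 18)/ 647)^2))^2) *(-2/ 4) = -79840761105239775/ 19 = -4202145321328409.21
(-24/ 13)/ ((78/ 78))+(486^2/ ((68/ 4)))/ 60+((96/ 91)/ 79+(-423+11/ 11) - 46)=-238.27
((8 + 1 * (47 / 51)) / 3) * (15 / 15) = 455 / 153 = 2.97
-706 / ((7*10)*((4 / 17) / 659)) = -3954659 / 140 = -28247.56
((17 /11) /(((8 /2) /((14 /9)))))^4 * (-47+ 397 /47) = -30280622071 /6019734996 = -5.03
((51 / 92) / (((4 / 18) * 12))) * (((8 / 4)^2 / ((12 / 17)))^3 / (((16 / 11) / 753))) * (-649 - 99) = -43122476947 / 2944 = -14647580.48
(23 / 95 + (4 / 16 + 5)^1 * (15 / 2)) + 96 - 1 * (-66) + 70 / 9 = 1432261 / 6840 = 209.39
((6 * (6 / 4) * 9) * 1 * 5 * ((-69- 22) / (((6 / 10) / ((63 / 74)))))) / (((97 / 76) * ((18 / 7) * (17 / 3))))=-171560025 / 61013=-2811.86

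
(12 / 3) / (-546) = -2 / 273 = -0.01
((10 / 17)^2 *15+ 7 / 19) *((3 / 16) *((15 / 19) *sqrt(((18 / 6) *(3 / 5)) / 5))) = 824121 / 1669264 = 0.49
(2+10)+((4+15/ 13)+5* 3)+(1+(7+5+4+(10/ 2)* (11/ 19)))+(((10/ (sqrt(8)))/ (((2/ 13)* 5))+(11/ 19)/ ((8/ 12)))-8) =13* sqrt(2)/ 4+22189/ 494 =49.51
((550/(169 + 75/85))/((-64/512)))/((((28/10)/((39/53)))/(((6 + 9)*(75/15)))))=-68371875/133931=-510.50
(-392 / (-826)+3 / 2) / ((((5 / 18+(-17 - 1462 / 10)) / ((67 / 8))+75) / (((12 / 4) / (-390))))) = -140499 / 513807164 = -0.00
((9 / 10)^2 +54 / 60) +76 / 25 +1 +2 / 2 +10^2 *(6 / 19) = 38.33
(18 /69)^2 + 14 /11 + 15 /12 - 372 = -8598369 /23276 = -369.41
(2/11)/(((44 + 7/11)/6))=0.02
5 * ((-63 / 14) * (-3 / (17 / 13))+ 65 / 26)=1090 / 17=64.12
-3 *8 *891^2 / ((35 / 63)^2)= -1543304664 / 25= -61732186.56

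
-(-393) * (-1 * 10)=-3930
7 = 7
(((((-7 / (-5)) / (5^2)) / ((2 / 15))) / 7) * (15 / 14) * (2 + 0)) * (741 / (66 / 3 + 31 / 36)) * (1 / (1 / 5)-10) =-120042 / 5761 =-20.84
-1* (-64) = 64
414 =414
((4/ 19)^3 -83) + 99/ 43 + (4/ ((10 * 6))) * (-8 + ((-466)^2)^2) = 13908263625905666/ 4424055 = 3143781807.84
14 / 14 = 1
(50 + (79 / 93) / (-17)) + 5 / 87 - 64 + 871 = 39292937 / 45849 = 857.01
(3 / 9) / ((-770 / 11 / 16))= -0.08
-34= -34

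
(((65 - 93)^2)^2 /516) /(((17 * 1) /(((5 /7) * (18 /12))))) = 54880 /731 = 75.08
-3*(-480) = 1440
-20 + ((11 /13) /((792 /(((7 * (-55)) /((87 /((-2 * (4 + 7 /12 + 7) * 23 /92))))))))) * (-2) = -19597195 /977184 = -20.05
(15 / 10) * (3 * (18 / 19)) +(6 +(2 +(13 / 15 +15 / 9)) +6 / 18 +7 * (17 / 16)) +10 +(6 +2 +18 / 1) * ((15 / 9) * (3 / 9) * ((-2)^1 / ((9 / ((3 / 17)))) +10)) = 123102371 / 697680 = 176.45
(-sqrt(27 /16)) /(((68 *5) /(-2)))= 3 *sqrt(3) /680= 0.01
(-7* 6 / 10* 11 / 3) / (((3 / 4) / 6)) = -616 / 5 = -123.20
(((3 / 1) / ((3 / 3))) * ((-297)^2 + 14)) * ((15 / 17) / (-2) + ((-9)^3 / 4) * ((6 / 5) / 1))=-4929989463 / 85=-57999876.04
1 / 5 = 0.20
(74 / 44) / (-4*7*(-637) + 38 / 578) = 10693 / 113401706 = 0.00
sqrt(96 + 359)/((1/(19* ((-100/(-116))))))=475* sqrt(455)/29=349.38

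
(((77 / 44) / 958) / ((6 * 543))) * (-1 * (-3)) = 7 / 4161552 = 0.00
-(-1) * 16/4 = 4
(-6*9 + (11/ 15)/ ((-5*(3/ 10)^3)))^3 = -111562505144/ 531441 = -209924.54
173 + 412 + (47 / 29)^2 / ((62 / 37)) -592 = -283261 / 52142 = -5.43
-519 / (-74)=519 / 74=7.01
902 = 902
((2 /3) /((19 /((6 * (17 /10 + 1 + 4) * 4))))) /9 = 536 /855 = 0.63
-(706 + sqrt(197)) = -706 - sqrt(197) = -720.04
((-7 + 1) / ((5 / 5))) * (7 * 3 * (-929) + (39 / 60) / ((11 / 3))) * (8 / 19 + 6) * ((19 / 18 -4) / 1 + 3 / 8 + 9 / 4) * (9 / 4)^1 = -18064779669 / 33440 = -540214.70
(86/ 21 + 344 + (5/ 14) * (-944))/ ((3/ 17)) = 3910/ 63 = 62.06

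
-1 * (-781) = 781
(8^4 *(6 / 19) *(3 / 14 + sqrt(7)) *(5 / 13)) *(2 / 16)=23040 / 1729 + 15360 *sqrt(7) / 247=177.85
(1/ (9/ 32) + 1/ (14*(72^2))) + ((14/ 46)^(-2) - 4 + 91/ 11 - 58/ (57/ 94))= -8178403657/ 106178688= -77.02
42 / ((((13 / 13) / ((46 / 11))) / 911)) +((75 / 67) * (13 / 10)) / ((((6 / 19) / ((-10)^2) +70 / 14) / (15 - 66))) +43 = 160032.89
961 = 961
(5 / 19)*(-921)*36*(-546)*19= 90515880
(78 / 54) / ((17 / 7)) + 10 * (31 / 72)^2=107893 / 44064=2.45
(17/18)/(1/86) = 731/9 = 81.22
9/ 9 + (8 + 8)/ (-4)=-3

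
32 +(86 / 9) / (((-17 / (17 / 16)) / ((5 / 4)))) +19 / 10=47741 / 1440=33.15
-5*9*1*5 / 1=-225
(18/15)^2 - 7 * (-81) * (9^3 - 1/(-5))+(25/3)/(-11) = 341102093/825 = 413457.08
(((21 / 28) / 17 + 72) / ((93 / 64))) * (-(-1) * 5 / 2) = 65320 / 527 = 123.95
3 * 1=3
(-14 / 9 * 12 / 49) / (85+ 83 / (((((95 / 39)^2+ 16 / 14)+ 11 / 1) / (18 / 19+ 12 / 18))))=-3656740 / 887048043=-0.00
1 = 1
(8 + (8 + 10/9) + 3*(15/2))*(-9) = -713/2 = -356.50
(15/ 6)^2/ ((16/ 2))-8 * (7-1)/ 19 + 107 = 63995/ 608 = 105.25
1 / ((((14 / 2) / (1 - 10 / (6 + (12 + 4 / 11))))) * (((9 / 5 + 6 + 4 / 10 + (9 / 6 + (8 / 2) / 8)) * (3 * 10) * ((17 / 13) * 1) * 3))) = 299 / 5516721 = 0.00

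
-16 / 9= -1.78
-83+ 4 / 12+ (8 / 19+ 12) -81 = -8621 / 57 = -151.25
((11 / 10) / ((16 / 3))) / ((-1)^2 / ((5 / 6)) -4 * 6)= -11 / 1216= -0.01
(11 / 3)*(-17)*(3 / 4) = -187 / 4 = -46.75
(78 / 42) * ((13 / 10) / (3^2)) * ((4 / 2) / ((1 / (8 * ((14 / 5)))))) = 2704 / 225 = 12.02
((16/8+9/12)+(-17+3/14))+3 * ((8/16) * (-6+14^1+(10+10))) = 27.96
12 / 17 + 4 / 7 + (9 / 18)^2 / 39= 23831 / 18564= 1.28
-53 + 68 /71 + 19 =-33.04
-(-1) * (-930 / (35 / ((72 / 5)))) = -13392 / 35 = -382.63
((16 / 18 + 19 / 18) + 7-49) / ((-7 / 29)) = 2987 / 18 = 165.94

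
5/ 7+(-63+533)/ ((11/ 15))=49405/ 77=641.62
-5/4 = -1.25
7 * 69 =483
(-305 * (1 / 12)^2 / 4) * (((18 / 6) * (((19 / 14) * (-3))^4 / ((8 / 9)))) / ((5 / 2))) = -1931748183 / 9834496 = -196.43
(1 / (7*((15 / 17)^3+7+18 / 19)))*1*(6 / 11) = 0.01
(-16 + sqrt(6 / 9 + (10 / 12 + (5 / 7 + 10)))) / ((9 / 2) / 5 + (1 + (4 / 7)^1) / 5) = -224 / 17 + 3 * sqrt(266) / 17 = -10.30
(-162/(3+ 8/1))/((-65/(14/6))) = 378/715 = 0.53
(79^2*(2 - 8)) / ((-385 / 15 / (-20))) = -2246760 / 77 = -29178.70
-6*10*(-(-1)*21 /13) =-1260 /13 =-96.92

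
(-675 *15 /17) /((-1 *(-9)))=-1125 /17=-66.18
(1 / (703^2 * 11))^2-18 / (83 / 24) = -12767045825117149 / 2452927785844283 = -5.20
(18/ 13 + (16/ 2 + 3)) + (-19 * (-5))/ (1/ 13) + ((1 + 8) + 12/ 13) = 16345/ 13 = 1257.31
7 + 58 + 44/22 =67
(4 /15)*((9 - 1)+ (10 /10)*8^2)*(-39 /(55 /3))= -11232 /275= -40.84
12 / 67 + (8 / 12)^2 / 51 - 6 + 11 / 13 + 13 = 3211894 / 399789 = 8.03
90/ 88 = 1.02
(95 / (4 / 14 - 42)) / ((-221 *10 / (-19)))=-2527 / 129064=-0.02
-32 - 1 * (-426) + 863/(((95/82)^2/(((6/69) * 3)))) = 116601422/207575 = 561.73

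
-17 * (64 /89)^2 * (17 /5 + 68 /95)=-27226112 /752495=-36.18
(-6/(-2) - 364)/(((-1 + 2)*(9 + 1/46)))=-40.01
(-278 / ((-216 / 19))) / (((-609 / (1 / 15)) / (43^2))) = -4883209 / 986580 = -4.95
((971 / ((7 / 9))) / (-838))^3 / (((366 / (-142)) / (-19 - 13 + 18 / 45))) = -1247812705311057 / 30781942289140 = -40.54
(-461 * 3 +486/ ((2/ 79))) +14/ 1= 17828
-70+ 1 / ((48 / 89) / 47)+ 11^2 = 6631 / 48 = 138.15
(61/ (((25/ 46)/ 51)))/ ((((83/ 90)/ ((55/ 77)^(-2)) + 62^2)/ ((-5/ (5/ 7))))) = -10.42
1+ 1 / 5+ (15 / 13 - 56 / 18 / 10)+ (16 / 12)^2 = 149 / 39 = 3.82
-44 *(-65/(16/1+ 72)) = 65/2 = 32.50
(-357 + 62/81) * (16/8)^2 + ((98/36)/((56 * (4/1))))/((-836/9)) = -6175432247/4333824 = -1424.94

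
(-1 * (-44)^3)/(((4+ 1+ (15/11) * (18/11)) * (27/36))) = 41229056/2625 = 15706.31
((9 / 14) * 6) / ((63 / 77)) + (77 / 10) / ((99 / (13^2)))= 11251 / 630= 17.86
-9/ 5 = -1.80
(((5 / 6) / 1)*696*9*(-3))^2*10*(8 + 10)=44142408000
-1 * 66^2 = -4356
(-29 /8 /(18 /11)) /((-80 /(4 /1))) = 319 /2880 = 0.11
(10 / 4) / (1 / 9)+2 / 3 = 139 / 6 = 23.17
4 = 4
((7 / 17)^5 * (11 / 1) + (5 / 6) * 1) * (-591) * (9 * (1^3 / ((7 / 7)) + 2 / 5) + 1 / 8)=-823095633331 / 113588560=-7246.29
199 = 199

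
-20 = -20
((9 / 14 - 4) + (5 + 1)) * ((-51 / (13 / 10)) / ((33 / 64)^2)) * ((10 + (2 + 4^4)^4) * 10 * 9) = -131715633498931200 / 847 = -155508422076660.21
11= 11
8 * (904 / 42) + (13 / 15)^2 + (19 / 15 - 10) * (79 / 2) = -541879 / 3150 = -172.03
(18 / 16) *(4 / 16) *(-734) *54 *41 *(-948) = 866571777 / 2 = 433285888.50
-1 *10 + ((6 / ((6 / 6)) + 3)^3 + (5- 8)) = 716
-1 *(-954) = 954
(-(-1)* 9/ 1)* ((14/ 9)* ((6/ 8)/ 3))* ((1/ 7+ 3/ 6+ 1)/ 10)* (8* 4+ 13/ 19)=14283/ 760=18.79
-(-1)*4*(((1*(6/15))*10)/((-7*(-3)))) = 0.76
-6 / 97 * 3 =-18 / 97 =-0.19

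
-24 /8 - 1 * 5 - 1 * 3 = -11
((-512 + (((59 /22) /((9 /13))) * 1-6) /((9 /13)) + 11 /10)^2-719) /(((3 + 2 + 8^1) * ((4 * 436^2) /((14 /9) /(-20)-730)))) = -343558801443106423 /17656891501392000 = -19.46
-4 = -4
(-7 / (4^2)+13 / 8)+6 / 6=35 / 16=2.19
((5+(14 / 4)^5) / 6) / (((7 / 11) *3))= 186637 / 4032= 46.29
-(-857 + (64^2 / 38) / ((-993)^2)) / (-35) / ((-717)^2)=-67179221 / 1410459280335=-0.00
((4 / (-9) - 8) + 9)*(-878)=-4390 / 9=-487.78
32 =32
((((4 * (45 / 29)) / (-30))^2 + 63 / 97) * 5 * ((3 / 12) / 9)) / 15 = 6275 / 978924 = 0.01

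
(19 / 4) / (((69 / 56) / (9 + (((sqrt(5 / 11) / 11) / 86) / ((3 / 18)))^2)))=1963897152 / 56603437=34.70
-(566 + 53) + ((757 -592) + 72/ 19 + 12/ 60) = -42751/ 95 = -450.01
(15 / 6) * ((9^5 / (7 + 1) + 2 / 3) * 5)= 4429075 / 48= 92272.40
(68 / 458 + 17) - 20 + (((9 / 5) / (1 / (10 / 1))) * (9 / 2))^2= 1501816 / 229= 6558.15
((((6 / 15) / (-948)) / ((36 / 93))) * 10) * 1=-31 / 2844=-0.01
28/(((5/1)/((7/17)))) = 2.31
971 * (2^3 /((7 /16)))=124288 /7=17755.43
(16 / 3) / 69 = 16 / 207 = 0.08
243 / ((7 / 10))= 2430 / 7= 347.14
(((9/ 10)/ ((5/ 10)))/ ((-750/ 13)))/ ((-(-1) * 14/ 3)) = -117/ 17500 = -0.01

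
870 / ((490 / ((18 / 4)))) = 783 / 98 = 7.99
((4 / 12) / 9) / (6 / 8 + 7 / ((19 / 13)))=0.01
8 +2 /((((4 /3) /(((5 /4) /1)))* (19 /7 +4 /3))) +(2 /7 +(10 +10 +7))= 34033 /952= 35.75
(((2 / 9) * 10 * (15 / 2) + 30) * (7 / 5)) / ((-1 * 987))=-28 / 423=-0.07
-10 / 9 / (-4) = 5 / 18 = 0.28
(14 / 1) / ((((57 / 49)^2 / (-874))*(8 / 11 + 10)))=-8504342 / 10089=-842.93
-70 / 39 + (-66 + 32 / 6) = -812 / 13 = -62.46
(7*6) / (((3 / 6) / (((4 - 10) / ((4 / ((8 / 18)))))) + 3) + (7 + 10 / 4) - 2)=56 / 13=4.31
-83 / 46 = -1.80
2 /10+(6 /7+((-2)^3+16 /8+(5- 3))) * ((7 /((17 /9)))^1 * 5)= -4933 /85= -58.04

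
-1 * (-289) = 289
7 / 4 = 1.75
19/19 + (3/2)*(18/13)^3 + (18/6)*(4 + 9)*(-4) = -331787/2197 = -151.02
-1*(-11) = 11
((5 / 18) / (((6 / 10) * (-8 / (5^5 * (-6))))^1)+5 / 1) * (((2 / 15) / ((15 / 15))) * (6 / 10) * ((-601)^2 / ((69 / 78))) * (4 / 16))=73707037261 / 8280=8901816.09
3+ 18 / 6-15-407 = -416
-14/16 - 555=-4447/8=-555.88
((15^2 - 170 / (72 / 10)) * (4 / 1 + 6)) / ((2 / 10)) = 10069.44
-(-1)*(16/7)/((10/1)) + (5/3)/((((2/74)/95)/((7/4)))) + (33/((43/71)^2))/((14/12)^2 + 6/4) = 822574516397/79987740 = 10283.76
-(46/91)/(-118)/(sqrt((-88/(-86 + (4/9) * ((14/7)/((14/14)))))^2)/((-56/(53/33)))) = -17618/121953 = -0.14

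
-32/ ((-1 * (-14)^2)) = 8/ 49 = 0.16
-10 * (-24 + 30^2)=-8760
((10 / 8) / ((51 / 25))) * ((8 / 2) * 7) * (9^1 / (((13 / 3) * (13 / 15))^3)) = 239203125 / 82055753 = 2.92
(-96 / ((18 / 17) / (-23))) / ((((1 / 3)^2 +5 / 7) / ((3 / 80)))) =24633 / 260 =94.74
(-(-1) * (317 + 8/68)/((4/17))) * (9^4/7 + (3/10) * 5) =70853913/56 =1265248.45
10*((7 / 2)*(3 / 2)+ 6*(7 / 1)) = 945 / 2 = 472.50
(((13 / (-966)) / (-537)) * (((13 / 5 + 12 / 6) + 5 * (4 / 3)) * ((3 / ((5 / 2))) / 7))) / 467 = 2197 / 21197094975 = 0.00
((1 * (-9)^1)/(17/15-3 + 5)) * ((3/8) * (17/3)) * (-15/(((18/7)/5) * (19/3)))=401625/14288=28.11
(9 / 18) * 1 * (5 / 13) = 5 / 26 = 0.19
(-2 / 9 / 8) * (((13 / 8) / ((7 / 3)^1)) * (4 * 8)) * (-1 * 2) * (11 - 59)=-416 / 7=-59.43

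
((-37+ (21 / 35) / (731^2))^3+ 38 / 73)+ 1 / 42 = -2962012525094729651380819063 / 58477180566829580393250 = -50652.45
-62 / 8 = -31 / 4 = -7.75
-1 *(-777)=777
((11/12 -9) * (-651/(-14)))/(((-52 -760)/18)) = 8.33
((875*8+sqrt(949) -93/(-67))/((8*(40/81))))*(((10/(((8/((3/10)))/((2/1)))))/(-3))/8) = -37996533/686080 -81*sqrt(949)/10240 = -55.63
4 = 4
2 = 2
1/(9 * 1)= 1/9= 0.11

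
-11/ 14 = -0.79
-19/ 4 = -4.75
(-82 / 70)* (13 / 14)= -533 / 490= -1.09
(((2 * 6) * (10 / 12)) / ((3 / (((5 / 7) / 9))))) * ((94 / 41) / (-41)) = -4700 / 317709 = -0.01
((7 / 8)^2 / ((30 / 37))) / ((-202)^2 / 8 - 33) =1813 / 9729600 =0.00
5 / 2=2.50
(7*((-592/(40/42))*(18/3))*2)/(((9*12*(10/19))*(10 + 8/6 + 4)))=-34447/575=-59.91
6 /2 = 3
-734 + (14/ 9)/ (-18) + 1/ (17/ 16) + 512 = -304517/ 1377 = -221.15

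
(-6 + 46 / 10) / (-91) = 1 / 65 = 0.02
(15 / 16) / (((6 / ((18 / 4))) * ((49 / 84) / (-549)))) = -74115 / 112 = -661.74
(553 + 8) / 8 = 561 / 8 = 70.12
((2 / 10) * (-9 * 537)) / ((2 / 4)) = -9666 / 5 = -1933.20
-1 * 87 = -87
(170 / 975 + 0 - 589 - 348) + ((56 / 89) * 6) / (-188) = -764171003 / 815685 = -936.85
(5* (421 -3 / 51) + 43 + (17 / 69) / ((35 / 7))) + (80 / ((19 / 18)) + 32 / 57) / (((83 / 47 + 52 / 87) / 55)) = 845323269208 / 215403855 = 3924.36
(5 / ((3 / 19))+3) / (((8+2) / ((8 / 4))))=104 / 15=6.93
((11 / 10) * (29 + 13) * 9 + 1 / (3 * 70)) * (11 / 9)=960509 / 1890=508.21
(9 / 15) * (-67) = -201 / 5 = -40.20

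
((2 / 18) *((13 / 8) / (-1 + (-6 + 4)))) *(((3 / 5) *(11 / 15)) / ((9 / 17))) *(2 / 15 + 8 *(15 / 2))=-1096381 / 364500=-3.01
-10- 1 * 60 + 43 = -27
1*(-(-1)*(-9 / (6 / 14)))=-21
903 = 903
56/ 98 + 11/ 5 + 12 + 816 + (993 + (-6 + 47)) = 65267/ 35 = 1864.77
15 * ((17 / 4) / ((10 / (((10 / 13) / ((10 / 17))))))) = 867 / 104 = 8.34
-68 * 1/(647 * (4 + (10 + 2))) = -17/2588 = -0.01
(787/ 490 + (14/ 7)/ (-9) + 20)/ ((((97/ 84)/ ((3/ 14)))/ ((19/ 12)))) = 1791757/ 285180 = 6.28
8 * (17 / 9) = 136 / 9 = 15.11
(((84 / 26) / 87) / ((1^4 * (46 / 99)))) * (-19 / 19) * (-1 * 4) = 2772 / 8671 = 0.32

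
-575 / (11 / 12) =-6900 / 11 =-627.27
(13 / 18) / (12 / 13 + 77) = 169 / 18234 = 0.01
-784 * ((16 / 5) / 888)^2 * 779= -2442944 / 308025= -7.93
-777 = -777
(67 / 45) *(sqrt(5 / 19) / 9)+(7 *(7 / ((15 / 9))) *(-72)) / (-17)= 67 *sqrt(95) / 7695+10584 / 85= 124.60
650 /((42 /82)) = 26650 /21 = 1269.05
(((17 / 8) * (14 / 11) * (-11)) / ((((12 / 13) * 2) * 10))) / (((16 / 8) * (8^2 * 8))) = -0.00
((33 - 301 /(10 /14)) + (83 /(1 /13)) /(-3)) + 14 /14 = -11206 /15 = -747.07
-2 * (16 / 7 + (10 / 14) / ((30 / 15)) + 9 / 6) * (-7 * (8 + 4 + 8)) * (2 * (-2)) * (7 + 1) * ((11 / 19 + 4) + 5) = -6755840 / 19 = -355570.53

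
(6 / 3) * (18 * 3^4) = 2916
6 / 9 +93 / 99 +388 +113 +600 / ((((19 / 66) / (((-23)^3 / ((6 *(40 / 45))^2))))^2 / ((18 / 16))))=290869225098095939 / 195182592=1490241635.37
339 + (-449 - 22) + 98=-34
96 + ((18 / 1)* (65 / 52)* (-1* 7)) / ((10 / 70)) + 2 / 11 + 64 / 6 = -65713 / 66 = -995.65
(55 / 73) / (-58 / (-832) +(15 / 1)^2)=22880 / 6834917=0.00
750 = 750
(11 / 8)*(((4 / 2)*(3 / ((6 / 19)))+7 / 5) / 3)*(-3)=-561 / 20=-28.05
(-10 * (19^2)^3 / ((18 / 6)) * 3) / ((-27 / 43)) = 20229728830 / 27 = 749249215.93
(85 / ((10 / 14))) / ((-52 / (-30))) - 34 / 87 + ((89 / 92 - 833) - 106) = -90501263 / 104052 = -869.77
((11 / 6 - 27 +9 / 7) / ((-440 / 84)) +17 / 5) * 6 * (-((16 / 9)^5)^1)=-918028288 / 1082565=-848.01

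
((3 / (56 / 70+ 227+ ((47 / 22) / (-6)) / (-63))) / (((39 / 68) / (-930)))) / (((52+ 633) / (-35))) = 1.09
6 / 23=0.26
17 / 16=1.06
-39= -39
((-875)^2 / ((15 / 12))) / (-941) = -612500 / 941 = -650.90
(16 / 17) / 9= 16 / 153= 0.10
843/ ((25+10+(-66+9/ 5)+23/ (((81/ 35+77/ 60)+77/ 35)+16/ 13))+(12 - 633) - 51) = -6470025/ 5356594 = -1.21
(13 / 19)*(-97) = -1261 / 19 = -66.37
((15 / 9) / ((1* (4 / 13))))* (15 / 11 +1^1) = 845 / 66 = 12.80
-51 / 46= -1.11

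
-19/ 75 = -0.25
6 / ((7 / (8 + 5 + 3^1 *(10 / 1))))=258 / 7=36.86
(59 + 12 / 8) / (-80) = -121 / 160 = -0.76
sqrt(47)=6.86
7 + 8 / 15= 113 / 15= 7.53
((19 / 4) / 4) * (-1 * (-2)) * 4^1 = 19 / 2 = 9.50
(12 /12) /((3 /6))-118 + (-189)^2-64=35541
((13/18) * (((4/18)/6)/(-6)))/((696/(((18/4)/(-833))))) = 13/375689664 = 0.00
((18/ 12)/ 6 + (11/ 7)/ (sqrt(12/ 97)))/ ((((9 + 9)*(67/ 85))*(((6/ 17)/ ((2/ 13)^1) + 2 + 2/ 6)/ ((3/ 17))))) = 0.01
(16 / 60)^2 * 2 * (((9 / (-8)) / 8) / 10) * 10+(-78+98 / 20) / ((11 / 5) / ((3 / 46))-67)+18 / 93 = 916903 / 386725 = 2.37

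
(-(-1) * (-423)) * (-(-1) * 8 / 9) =-376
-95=-95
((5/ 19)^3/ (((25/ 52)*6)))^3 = 2197000/ 8712567840033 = 0.00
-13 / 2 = -6.50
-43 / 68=-0.63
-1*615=-615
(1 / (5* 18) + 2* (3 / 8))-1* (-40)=7337 / 180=40.76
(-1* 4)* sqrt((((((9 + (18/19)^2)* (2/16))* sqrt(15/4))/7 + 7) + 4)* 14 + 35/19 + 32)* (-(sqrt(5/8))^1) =sqrt(17865* sqrt(15) + 2712440)/38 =43.89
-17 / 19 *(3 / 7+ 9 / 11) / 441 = -544 / 215061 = -0.00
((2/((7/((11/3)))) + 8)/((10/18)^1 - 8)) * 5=-6.08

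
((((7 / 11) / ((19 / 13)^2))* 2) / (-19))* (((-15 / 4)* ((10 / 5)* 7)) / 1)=124215 / 75449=1.65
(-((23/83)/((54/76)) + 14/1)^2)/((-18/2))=1039933504/45198729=23.01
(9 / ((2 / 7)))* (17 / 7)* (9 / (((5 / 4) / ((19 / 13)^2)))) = 994194 / 845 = 1176.56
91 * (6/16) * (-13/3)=-1183/8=-147.88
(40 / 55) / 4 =2 / 11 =0.18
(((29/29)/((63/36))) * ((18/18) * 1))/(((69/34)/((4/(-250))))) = -272/60375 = -0.00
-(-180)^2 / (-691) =32400 / 691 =46.89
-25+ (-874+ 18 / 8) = -3587 / 4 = -896.75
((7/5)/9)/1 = 7/45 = 0.16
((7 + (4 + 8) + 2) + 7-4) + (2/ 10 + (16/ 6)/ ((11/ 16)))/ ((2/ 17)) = 19361/ 330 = 58.67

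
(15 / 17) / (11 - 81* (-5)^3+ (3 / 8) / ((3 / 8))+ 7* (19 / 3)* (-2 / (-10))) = 225 / 2587196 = 0.00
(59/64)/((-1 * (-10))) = 59/640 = 0.09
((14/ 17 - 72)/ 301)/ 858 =-55/ 199563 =-0.00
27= 27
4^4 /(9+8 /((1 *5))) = 1280 /53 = 24.15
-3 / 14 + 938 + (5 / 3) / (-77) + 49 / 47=20385247 / 21714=938.81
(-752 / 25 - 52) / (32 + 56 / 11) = -1881 / 850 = -2.21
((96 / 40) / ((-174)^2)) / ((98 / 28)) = 2 / 88305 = 0.00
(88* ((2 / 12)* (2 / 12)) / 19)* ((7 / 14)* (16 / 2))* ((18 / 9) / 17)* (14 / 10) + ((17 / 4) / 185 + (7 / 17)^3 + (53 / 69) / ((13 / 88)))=199905209969 / 37177122996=5.38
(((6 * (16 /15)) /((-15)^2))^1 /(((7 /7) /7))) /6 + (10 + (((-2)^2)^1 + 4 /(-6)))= 45112 /3375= 13.37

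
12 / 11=1.09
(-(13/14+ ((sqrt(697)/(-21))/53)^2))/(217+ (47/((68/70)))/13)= -508734265/120853064871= -0.00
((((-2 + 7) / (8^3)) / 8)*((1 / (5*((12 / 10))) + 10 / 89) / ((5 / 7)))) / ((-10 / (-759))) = 263879 / 7290880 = 0.04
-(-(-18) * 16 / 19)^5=-1981355655168 / 2476099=-800192.42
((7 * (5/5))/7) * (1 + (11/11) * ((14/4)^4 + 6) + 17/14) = 17727/112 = 158.28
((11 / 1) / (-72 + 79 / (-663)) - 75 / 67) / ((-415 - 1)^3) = 0.00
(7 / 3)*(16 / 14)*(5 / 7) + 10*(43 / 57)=9.45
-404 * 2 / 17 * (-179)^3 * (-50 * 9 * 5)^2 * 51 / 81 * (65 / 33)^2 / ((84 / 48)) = 4894825069550000000 / 2541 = 1926338083254624.16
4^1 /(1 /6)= 24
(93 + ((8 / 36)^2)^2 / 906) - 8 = 252631313 / 2972133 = 85.00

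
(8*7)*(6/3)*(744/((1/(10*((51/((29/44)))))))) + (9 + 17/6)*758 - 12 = 5610420277/87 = 64487589.39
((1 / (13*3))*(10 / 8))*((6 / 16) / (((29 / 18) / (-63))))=-2835 / 6032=-0.47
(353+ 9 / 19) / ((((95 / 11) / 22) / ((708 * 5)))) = 1150692576 / 361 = 3187514.06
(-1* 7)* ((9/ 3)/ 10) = -21/ 10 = -2.10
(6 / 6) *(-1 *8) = -8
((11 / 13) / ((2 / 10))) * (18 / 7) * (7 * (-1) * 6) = -5940 / 13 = -456.92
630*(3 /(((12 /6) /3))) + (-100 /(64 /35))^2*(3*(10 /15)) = 1128505 /128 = 8816.45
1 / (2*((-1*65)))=-1 / 130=-0.01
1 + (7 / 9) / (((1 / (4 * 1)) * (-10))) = 31 / 45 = 0.69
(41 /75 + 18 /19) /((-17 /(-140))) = 12.30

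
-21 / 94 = -0.22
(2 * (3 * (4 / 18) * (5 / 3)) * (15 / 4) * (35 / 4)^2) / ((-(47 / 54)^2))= -7441875 / 8836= -842.22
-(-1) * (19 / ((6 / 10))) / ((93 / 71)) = 6745 / 279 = 24.18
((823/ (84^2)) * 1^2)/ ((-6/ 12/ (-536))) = 55141/ 441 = 125.04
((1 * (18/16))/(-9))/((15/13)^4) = -28561/405000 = -0.07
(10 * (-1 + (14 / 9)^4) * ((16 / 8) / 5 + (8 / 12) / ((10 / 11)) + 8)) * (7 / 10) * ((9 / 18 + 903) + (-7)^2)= 3879716015 / 13122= 295664.99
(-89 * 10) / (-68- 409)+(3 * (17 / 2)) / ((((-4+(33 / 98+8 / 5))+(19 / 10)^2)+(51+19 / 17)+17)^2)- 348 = -5720678992158416794 / 16527589176810573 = -346.13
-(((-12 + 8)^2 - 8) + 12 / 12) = -9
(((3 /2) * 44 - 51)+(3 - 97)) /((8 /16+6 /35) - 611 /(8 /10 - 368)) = -33.83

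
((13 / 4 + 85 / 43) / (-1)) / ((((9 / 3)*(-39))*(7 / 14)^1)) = 899 / 10062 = 0.09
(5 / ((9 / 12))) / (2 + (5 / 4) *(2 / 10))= 80 / 27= 2.96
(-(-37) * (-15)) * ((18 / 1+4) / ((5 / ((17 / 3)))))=-13838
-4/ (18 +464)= -2/ 241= -0.01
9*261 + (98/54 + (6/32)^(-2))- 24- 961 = 37645/27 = 1394.26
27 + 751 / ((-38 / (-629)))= 473405 / 38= 12458.03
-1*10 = -10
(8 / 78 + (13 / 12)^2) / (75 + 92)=2389 / 312624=0.01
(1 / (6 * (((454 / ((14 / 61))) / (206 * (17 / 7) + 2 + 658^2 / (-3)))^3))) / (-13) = 13774540301204000000 / 2795731423033419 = 4926.99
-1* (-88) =88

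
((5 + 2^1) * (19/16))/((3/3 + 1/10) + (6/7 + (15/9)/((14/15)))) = 4655/2096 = 2.22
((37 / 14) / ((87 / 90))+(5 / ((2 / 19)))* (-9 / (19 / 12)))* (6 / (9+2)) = -325530 / 2233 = -145.78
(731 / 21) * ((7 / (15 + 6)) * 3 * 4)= 139.24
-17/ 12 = -1.42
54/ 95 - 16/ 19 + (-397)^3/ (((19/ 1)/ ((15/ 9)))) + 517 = -1564122058/ 285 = -5488147.57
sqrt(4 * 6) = 4.90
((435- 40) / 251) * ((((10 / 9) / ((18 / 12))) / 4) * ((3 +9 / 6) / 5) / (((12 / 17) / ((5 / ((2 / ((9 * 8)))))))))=33575 / 502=66.88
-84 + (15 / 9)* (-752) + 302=-3106 / 3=-1035.33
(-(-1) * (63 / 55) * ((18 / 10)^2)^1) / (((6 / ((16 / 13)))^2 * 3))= 12096 / 232375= 0.05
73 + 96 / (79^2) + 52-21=649160 / 6241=104.02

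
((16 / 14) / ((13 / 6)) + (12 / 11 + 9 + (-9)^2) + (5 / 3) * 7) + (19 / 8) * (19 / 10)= 25897283 / 240240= 107.80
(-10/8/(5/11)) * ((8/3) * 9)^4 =-912384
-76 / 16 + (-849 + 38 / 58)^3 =-610544399.98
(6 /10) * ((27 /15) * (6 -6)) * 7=0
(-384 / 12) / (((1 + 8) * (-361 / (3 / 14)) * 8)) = 2 / 7581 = 0.00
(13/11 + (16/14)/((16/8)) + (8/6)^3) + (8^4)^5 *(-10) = -23969238080776348622467/2079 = -11529215046068469755.88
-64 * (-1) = 64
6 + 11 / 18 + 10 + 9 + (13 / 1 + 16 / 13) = 9323 / 234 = 39.84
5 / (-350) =-1 / 70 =-0.01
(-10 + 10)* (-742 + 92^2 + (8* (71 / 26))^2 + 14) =0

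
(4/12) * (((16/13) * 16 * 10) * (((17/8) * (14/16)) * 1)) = 4760/39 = 122.05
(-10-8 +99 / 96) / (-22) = 543 / 704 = 0.77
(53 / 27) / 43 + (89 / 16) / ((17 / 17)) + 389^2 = 2811043073 / 18576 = 151326.61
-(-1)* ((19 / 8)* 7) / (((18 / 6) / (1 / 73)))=133 / 1752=0.08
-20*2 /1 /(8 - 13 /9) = -360 /59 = -6.10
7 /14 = 1 /2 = 0.50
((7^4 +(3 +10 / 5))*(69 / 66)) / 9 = 9223 / 33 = 279.48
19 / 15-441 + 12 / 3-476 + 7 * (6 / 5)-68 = -2914 / 3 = -971.33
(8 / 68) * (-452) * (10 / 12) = -2260 / 51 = -44.31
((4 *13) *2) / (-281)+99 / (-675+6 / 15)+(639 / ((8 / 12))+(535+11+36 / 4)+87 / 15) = 14395224039 / 9478130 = 1518.78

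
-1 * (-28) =28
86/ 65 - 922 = -59844/ 65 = -920.68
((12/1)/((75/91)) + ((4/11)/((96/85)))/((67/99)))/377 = 201479/5051800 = 0.04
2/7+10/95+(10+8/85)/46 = 158717/260015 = 0.61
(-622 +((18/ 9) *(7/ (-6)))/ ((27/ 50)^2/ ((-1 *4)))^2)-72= -1806460162/ 1594323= -1133.06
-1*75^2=-5625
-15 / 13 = -1.15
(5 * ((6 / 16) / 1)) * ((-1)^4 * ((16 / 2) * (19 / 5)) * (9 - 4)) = 285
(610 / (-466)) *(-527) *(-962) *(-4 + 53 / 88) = 23116746965 / 10252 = 2254852.42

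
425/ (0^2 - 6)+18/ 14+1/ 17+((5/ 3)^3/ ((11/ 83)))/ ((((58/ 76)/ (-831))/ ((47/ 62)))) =-612268077455/ 21182238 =-28904.79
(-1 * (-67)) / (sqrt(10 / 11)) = 67 * sqrt(110) / 10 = 70.27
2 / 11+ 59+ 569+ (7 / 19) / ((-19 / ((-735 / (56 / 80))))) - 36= 2432404 / 3971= 612.54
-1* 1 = -1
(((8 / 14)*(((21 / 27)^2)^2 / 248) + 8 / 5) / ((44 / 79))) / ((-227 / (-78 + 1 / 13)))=260565591217 / 264091010040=0.99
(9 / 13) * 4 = 36 / 13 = 2.77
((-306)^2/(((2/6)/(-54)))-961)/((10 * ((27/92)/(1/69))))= -30339986/405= -74913.55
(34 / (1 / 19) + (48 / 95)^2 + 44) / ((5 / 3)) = 18688662 / 45125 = 414.15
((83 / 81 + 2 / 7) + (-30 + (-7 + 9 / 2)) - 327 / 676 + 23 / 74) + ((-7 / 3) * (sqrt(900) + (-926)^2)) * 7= -198629817783781 / 14181804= -14005962.70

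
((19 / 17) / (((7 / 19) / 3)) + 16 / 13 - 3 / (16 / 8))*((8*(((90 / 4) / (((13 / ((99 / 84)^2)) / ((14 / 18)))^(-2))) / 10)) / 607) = 5729068800 / 151080479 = 37.92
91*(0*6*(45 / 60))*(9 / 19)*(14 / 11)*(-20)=0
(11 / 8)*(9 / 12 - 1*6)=-231 / 32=-7.22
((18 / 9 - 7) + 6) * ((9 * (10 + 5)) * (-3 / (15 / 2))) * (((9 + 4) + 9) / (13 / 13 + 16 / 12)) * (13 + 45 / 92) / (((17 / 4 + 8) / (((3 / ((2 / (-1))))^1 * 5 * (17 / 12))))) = 93987135 / 15778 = 5956.85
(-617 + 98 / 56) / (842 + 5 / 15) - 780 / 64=-522297 / 40432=-12.92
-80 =-80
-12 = -12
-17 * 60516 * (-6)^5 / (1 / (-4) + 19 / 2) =864835791.57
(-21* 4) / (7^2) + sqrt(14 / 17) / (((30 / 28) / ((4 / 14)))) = -12 / 7 + 4* sqrt(238) / 255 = -1.47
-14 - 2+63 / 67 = -1009 / 67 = -15.06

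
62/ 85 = 0.73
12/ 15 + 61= 309/ 5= 61.80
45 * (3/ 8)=135/ 8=16.88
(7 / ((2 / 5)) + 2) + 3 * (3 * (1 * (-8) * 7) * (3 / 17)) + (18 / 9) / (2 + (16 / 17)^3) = -16267879 / 236674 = -68.74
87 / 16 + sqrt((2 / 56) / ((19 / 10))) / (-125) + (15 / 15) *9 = 231 / 16 - sqrt(1330) / 33250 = 14.44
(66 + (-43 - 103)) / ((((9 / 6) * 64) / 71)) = -355 / 6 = -59.17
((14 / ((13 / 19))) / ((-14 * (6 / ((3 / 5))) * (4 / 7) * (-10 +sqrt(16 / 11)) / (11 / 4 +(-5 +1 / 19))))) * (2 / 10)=-12859 / 1127360-1169 * sqrt(11) / 2818400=-0.01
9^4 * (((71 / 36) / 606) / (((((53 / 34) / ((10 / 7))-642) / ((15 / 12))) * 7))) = -7332525 / 1232493304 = -0.01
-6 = -6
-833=-833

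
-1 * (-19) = 19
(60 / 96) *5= 25 / 8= 3.12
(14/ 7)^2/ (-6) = -2/ 3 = -0.67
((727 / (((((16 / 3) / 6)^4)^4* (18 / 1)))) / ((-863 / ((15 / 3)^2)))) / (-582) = 1247357108606748525 / 94250207101702897664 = 0.01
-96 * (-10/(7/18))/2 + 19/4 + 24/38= 659503/532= 1239.67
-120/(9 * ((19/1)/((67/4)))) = -670/57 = -11.75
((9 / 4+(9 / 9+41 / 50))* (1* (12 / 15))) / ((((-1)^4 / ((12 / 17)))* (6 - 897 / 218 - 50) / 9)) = -9582408 / 22289125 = -0.43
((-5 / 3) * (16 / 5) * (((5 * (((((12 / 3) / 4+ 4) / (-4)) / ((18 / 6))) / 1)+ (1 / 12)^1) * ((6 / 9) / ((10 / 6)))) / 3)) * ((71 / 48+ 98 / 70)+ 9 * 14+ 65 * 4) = 373324 / 675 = 553.07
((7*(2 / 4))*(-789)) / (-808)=3.42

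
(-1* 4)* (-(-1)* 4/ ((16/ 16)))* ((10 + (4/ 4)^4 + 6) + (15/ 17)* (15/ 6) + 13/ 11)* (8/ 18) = -244000/ 1683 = -144.98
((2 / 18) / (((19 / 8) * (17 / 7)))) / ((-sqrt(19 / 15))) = -0.02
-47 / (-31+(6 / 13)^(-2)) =1692 / 947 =1.79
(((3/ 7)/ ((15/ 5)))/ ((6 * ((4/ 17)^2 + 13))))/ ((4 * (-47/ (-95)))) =27455/ 29791608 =0.00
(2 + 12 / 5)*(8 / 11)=16 / 5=3.20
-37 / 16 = -2.31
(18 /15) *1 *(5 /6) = 1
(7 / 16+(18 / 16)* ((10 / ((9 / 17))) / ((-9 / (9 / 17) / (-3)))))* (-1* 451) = -30217 / 16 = -1888.56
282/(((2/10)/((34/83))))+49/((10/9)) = 516003/830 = 621.69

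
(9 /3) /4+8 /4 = 11 /4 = 2.75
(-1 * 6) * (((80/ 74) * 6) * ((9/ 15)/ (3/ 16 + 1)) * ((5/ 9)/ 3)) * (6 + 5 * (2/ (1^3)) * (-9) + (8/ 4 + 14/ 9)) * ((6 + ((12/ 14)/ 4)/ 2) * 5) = 2316800/ 259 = 8945.17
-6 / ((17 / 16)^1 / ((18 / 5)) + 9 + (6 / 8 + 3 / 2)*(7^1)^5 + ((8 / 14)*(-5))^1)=-12096 / 76249531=-0.00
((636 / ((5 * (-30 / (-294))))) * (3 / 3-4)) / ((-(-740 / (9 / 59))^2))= 1893213 / 11913722500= 0.00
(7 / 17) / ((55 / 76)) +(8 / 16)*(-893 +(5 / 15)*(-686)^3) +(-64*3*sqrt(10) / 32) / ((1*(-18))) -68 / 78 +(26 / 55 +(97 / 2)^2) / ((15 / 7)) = -39239372574437 / 729300 +sqrt(10) / 3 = -53804157.14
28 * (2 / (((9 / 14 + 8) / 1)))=6.48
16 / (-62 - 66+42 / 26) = -208 / 1643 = -0.13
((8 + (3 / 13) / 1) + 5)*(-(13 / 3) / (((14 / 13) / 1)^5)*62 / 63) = -494933569 / 12706092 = -38.95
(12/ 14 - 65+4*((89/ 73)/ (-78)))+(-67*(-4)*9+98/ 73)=46815953/ 19929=2349.14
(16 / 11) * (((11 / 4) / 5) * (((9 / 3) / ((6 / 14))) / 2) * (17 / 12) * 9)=357 / 10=35.70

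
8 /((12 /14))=9.33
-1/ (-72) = 1/ 72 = 0.01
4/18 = 2/9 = 0.22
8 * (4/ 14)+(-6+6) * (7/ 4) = 16/ 7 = 2.29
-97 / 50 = -1.94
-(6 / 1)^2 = -36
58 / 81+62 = 5080 / 81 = 62.72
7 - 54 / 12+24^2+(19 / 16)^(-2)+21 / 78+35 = 2883747 / 4693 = 614.48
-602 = -602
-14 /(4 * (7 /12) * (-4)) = 3 /2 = 1.50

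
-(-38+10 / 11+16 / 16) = 397 / 11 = 36.09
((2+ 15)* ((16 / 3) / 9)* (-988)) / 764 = -67184 / 5157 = -13.03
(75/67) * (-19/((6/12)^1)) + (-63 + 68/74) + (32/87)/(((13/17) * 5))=-1465270019/14018745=-104.52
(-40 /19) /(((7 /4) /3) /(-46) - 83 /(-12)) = -22080 /72409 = -0.30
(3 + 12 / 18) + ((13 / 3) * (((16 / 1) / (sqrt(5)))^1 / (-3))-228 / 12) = -25.67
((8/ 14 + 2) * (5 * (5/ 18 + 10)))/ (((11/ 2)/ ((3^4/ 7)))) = 149850/ 539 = 278.01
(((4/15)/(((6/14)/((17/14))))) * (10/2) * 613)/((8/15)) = 52105/12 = 4342.08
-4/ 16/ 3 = -1/ 12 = -0.08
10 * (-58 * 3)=-1740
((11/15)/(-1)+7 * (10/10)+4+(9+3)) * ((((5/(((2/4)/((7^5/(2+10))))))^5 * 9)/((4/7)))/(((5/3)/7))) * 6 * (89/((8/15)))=610426776130756253571267255625/768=794826531420255538504254200.00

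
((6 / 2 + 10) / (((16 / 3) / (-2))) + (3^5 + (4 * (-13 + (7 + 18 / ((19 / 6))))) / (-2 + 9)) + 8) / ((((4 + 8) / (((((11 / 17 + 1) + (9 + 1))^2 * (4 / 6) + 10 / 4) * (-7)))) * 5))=-2811386629 / 1054272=-2666.66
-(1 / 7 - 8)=55 / 7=7.86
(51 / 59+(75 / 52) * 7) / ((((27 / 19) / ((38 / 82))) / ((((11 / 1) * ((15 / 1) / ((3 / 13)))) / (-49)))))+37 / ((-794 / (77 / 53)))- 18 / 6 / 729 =-126608975837483 / 2424178469412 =-52.23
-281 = -281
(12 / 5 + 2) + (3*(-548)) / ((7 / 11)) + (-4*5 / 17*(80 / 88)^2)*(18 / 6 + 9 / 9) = -185957162 / 71995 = -2582.92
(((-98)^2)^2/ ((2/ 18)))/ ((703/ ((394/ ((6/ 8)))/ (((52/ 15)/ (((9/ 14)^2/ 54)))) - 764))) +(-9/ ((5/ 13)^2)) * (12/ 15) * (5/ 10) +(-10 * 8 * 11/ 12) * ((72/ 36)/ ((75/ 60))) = -3087131363514014/ 3427125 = -900793336.55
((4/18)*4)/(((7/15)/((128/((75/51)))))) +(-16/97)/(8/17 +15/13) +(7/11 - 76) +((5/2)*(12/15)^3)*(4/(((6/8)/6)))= 26401844257/201102825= 131.29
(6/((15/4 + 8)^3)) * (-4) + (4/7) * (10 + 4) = 829048/103823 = 7.99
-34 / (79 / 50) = -1700 / 79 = -21.52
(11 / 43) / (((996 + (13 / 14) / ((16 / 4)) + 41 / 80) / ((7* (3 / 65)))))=8624 / 104006981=0.00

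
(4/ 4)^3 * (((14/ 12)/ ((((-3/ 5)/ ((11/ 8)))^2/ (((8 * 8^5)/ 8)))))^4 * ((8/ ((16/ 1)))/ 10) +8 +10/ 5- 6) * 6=487438395263863666696.31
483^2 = 233289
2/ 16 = 1/ 8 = 0.12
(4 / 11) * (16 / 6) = 32 / 33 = 0.97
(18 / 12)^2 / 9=1 / 4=0.25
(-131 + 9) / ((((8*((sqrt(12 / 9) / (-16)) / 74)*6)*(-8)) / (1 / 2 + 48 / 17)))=-255041*sqrt(3) / 408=-1082.71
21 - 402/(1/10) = -3999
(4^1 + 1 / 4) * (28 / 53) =119 / 53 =2.25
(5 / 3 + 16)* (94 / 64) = 2491 / 96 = 25.95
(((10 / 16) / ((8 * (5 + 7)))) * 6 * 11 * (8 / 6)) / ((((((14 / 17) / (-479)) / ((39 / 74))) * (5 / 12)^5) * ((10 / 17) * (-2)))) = 9620677638 / 809375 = 11886.55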